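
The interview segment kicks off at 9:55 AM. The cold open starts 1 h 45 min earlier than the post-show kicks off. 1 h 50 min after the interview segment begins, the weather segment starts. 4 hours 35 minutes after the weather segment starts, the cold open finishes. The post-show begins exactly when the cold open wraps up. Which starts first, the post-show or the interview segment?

The weather segment starts at 9:55 AM + 110 min = 11:45 AM.
The cold open ends at 11:45 AM + 275 min = 4:20 PM.
So the post-show starts at 4:20 PM.
The post-show starts at 4:20 PM and the interview segment starts at 9:55 AM, so the interview segment is first.

the interview segment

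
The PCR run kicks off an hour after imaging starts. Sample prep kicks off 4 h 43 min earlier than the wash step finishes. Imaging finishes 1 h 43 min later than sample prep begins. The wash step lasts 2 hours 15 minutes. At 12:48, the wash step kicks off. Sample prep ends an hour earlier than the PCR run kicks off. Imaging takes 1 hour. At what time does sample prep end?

The wash step ends at 12:48 + 135 min = 15:03.
Sample prep starts at 15:03 − 283 min = 10:20.
Imaging ends at 10:20 + 103 min = 12:03.
Imaging starts at 12:03 − 60 min = 11:03.
The PCR run starts at 11:03 + 60 min = 12:03.
Sample prep ends at 12:03 − 60 min = 11:03.

11:03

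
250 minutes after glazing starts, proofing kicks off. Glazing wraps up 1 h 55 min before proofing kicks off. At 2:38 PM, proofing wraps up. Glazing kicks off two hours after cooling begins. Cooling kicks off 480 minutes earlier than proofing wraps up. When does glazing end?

Cooling starts at 2:38 PM − 480 min = 6:38 AM.
Glazing starts at 6:38 AM + 120 min = 8:38 AM.
Proofing starts at 8:38 AM + 250 min = 12:48 PM.
Glazing ends at 12:48 PM − 115 min = 10:53 AM.

10:53 AM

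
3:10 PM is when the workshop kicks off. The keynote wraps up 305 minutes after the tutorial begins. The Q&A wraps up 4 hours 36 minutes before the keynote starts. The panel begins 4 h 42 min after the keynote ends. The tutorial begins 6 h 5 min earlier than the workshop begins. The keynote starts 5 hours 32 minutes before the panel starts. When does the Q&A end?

The tutorial starts at 3:10 PM − 365 min = 9:05 AM.
The keynote ends at 9:05 AM + 305 min = 2:10 PM.
The panel starts at 2:10 PM + 282 min = 6:52 PM.
The keynote starts at 6:52 PM − 332 min = 1:20 PM.
The Q&A ends at 1:20 PM − 276 min = 8:44 AM.

8:44 AM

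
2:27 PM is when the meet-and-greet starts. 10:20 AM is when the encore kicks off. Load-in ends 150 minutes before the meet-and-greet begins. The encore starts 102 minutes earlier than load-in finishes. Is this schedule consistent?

No

Load-in ends at 2:27 PM − 150 min = 11:57 AM.
The encore starts at 11:57 AM − 102 min = 10:15 AM.
But the encore is also said to start at 10:20 AM — a 5-minute conflict.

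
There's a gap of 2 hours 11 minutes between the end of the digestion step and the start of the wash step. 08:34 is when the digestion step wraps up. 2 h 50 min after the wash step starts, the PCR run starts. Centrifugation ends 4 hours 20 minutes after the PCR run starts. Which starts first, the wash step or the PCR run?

The wash step starts at 08:34 + 131 min = 10:45.
The PCR run starts at 10:45 + 170 min = 13:35.
The wash step starts at 10:45 and the PCR run starts at 13:35, so the wash step is first.

the wash step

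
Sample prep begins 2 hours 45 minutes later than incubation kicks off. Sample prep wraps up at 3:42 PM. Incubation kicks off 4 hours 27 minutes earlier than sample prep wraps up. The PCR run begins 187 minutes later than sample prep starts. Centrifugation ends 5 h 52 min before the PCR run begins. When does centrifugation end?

Incubation starts at 3:42 PM − 267 min = 11:15 AM.
Sample prep starts at 11:15 AM + 165 min = 2:00 PM.
The PCR run starts at 2:00 PM + 187 min = 5:07 PM.
Centrifugation ends at 5:07 PM − 352 min = 11:15 AM.

11:15 AM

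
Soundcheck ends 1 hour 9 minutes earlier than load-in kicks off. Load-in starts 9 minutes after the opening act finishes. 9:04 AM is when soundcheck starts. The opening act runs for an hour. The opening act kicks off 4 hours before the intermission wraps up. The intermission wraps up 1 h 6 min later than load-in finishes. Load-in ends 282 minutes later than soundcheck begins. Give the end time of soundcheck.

10:52 AM

Load-in ends at 9:04 AM + 282 min = 1:46 PM.
The intermission ends at 1:46 PM + 66 min = 2:52 PM.
The opening act starts at 2:52 PM − 240 min = 10:52 AM.
The opening act ends at 10:52 AM + 60 min = 11:52 AM.
Load-in starts at 11:52 AM + 9 min = 12:01 PM.
Soundcheck ends at 12:01 PM − 69 min = 10:52 AM.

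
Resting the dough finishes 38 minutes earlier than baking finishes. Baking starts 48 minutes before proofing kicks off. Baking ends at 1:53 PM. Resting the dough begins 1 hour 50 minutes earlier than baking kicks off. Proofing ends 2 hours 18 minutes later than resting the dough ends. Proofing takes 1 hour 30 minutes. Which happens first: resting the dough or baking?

Resting the dough ends at 1:53 PM − 38 min = 1:15 PM.
Proofing ends at 1:15 PM + 138 min = 3:33 PM.
Proofing starts at 3:33 PM − 90 min = 2:03 PM.
Baking starts at 2:03 PM − 48 min = 1:15 PM.
Resting the dough starts at 1:15 PM − 110 min = 11:25 AM.
Resting the dough starts at 11:25 AM and baking starts at 1:15 PM, so resting the dough is first.

resting the dough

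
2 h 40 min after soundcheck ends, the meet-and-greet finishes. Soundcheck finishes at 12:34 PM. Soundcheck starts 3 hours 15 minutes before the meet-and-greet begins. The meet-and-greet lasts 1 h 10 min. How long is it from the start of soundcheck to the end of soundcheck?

The meet-and-greet ends at 12:34 PM + 160 min = 3:14 PM.
The meet-and-greet starts at 3:14 PM − 70 min = 2:04 PM.
Soundcheck starts at 2:04 PM − 195 min = 10:49 AM.
From 10:49 AM to 12:34 PM is 1 h 45 min.

1 h 45 min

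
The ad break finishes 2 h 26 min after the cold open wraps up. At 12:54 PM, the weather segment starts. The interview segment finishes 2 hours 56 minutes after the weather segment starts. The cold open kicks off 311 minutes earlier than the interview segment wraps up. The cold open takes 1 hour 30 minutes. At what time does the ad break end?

2:35 PM

The interview segment ends at 12:54 PM + 176 min = 3:50 PM.
The cold open starts at 3:50 PM − 311 min = 10:39 AM.
The cold open ends at 10:39 AM + 90 min = 12:09 PM.
The ad break ends at 12:09 PM + 146 min = 2:35 PM.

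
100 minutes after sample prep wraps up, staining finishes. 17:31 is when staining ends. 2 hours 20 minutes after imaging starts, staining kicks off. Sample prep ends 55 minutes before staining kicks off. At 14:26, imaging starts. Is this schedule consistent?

Staining starts at 14:26 + 140 min = 16:46.
Sample prep ends at 16:46 − 55 min = 15:51.
Staining ends at 15:51 + 100 min = 17:31.
That matches the stated 17:31, so the schedule is consistent.

Yes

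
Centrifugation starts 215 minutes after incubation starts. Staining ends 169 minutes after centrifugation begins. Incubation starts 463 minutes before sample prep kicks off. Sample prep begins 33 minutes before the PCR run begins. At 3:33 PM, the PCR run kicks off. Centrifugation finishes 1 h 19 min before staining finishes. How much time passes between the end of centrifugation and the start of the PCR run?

Sample prep starts at 3:33 PM − 33 min = 3:00 PM.
Incubation starts at 3:00 PM − 463 min = 7:17 AM.
Centrifugation starts at 7:17 AM + 215 min = 10:52 AM.
Staining ends at 10:52 AM + 169 min = 1:41 PM.
Centrifugation ends at 1:41 PM − 79 min = 12:22 PM.
From 12:22 PM to 3:33 PM is 3 h 11 min.

3 h 11 min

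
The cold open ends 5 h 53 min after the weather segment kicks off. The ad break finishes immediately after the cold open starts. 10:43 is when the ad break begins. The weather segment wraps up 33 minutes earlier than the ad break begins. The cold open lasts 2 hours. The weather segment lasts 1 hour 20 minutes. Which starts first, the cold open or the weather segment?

The weather segment ends at 10:43 − 33 min = 10:10.
The weather segment starts at 10:10 − 80 min = 08:50.
The cold open ends at 08:50 + 353 min = 14:43.
The cold open starts at 14:43 − 120 min = 12:43.
The cold open starts at 12:43 and the weather segment starts at 08:50, so the weather segment is first.

the weather segment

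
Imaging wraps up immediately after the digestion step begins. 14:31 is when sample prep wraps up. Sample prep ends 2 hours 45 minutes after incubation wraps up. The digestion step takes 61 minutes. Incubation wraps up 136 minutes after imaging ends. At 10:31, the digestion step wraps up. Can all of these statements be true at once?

The digestion step starts at 10:31 − 61 min = 09:30.
So imaging ends at 09:30.
Incubation ends at 09:30 + 136 min = 11:46.
Sample prep ends at 11:46 + 165 min = 14:31.
That matches the stated 14:31, so the schedule is consistent.

Yes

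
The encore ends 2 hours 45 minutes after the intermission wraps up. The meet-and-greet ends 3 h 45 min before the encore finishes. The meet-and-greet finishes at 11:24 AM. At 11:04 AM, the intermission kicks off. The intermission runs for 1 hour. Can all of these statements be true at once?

No

The intermission ends at 11:04 AM + 60 min = 12:04 PM.
The encore ends at 12:04 PM + 165 min = 2:49 PM.
The meet-and-greet ends at 2:49 PM − 225 min = 11:04 AM.
But the meet-and-greet is also said to end at 11:24 AM — a 20-minute conflict.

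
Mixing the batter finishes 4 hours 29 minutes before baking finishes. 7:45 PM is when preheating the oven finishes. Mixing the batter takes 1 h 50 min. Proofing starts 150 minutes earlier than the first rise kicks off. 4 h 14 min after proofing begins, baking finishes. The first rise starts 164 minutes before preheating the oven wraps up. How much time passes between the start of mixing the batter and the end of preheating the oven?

7 h 19 min

The first rise starts at 7:45 PM − 164 min = 5:01 PM.
Proofing starts at 5:01 PM − 150 min = 2:31 PM.
Baking ends at 2:31 PM + 254 min = 6:45 PM.
Mixing the batter ends at 6:45 PM − 269 min = 2:16 PM.
Mixing the batter starts at 2:16 PM − 110 min = 12:26 PM.
From 12:26 PM to 7:45 PM is 7 h 19 min.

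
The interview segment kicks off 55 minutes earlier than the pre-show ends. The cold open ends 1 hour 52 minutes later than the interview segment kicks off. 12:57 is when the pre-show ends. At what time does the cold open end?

13:54

The interview segment starts at 12:57 − 55 min = 12:02.
The cold open ends at 12:02 + 112 min = 13:54.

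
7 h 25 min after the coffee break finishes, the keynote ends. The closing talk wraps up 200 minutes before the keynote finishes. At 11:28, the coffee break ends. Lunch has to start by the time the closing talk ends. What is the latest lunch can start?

The keynote ends at 11:28 + 445 min = 18:53.
The closing talk ends at 18:53 − 200 min = 15:33.
Lunch is bounded by the closing talk, so the latest it can start is 15:33.

15:33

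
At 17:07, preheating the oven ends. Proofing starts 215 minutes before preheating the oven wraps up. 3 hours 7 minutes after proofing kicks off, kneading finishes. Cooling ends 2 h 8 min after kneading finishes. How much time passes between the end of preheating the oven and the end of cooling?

Proofing starts at 17:07 − 215 min = 13:32.
Kneading ends at 13:32 + 187 min = 16:39.
Cooling ends at 16:39 + 128 min = 18:47.
From 17:07 to 18:47 is 1 h 40 min.

1 h 40 min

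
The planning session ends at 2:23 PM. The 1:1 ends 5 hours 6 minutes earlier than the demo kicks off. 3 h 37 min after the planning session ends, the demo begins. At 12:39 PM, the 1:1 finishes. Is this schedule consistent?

The demo starts at 2:23 PM + 217 min = 6:00 PM.
The 1:1 ends at 6:00 PM − 306 min = 12:54 PM.
But the 1:1 is also said to end at 12:39 PM — a 15-minute conflict.

No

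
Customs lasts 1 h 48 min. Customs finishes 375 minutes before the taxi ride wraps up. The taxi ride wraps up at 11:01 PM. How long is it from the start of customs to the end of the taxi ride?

Customs ends at 11:01 PM − 375 min = 4:46 PM.
Customs starts at 4:46 PM − 108 min = 2:58 PM.
From 2:58 PM to 11:01 PM is 8 hours 3 minutes.

8 hours 3 minutes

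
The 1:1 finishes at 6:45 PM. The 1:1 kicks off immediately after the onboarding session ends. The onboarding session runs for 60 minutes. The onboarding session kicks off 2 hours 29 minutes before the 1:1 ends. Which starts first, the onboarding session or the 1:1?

the onboarding session

The onboarding session starts at 6:45 PM − 149 min = 4:16 PM.
The onboarding session ends at 4:16 PM + 60 min = 5:16 PM.
So the 1:1 starts at 5:16 PM.
The onboarding session starts at 4:16 PM and the 1:1 starts at 5:16 PM, so the onboarding session is first.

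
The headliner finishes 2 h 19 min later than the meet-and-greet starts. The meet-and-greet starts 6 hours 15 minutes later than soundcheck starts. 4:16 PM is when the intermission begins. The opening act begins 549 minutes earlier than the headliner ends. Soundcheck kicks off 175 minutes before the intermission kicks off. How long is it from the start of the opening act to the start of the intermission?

3.5 hours

Soundcheck starts at 4:16 PM − 175 min = 1:21 PM.
The meet-and-greet starts at 1:21 PM + 375 min = 7:36 PM.
The headliner ends at 7:36 PM + 139 min = 9:55 PM.
The opening act starts at 9:55 PM − 549 min = 12:46 PM.
From 12:46 PM to 4:16 PM is 3.5 hours.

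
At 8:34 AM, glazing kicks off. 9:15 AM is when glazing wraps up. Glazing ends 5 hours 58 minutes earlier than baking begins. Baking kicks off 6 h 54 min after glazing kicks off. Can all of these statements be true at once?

Baking starts at 8:34 AM + 414 min = 3:28 PM.
Glazing ends at 3:28 PM − 358 min = 9:30 AM.
But glazing is also said to end at 9:15 AM — a 15-minute conflict.

No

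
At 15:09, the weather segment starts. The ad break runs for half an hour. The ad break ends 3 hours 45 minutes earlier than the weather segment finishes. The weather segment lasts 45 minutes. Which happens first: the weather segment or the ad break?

the ad break

The weather segment ends at 15:09 + 45 min = 15:54.
The ad break ends at 15:54 − 225 min = 12:09.
The ad break starts at 12:09 − 30 min = 11:39.
The weather segment starts at 15:09 and the ad break starts at 11:39, so the ad break is first.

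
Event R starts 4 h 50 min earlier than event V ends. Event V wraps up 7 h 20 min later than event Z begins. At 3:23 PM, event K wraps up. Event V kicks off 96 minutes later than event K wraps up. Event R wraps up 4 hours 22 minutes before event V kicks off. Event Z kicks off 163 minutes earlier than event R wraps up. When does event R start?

12:24 PM

Event V starts at 3:23 PM + 96 min = 4:59 PM.
Event R ends at 4:59 PM − 262 min = 12:37 PM.
Event Z starts at 12:37 PM − 163 min = 9:54 AM.
Event V ends at 9:54 AM + 440 min = 5:14 PM.
Event R starts at 5:14 PM − 290 min = 12:24 PM.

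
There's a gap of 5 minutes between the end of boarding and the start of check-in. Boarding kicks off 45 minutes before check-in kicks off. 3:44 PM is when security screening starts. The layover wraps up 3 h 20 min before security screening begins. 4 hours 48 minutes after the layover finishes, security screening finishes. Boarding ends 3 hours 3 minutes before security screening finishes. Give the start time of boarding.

The layover ends at 3:44 PM − 200 min = 12:24 PM.
Security screening ends at 12:24 PM + 288 min = 5:12 PM.
Boarding ends at 5:12 PM − 183 min = 2:09 PM.
Check-in starts at 2:09 PM + 5 min = 2:14 PM.
Boarding starts at 2:14 PM − 45 min = 1:29 PM.

1:29 PM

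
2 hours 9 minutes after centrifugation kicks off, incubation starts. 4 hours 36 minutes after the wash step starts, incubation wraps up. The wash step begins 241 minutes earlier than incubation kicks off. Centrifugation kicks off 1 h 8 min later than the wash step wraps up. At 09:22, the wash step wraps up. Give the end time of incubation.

13:14

Centrifugation starts at 09:22 + 68 min = 10:30.
Incubation starts at 10:30 + 129 min = 12:39.
The wash step starts at 12:39 − 241 min = 08:38.
Incubation ends at 08:38 + 276 min = 13:14.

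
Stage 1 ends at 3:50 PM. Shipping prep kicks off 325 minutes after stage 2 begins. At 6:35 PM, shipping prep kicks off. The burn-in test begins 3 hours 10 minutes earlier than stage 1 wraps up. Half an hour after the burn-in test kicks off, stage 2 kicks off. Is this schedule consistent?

The burn-in test starts at 3:50 PM − 190 min = 12:40 PM.
Stage 2 starts at 12:40 PM + 30 min = 1:10 PM.
Shipping prep starts at 1:10 PM + 325 min = 6:35 PM.
That matches the stated 6:35 PM, so the schedule is consistent.

Yes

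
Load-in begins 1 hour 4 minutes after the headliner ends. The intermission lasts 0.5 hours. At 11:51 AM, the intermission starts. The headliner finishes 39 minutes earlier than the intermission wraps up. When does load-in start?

12:46 PM

The intermission ends at 11:51 AM + 30 min = 12:21 PM.
The headliner ends at 12:21 PM − 39 min = 11:42 AM.
Load-in starts at 11:42 AM + 64 min = 12:46 PM.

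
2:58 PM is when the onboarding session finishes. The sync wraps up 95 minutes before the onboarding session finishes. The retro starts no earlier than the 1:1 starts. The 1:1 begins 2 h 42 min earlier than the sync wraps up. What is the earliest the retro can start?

The sync ends at 2:58 PM − 95 min = 1:23 PM.
The 1:1 starts at 1:23 PM − 162 min = 10:41 AM.
The retro is bounded by the 1:1, so the earliest it can start is 10:41 AM.

10:41 AM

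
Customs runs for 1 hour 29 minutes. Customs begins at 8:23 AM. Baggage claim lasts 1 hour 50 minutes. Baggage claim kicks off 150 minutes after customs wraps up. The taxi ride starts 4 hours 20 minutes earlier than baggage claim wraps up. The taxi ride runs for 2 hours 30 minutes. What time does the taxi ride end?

Customs ends at 8:23 AM + 89 min = 9:52 AM.
Baggage claim starts at 9:52 AM + 150 min = 12:22 PM.
Baggage claim ends at 12:22 PM + 110 min = 2:12 PM.
The taxi ride starts at 2:12 PM − 260 min = 9:52 AM.
The taxi ride ends at 9:52 AM + 150 min = 12:22 PM.

12:22 PM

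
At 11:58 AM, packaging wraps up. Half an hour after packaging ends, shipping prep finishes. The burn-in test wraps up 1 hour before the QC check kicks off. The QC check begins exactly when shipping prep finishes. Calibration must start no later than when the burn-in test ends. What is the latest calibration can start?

11:28 AM

Shipping prep ends at 11:58 AM + 30 min = 12:28 PM.
So the QC check starts at 12:28 PM.
The burn-in test ends at 12:28 PM − 60 min = 11:28 AM.
Calibration is bounded by the burn-in test, so the latest it can start is 11:28 AM.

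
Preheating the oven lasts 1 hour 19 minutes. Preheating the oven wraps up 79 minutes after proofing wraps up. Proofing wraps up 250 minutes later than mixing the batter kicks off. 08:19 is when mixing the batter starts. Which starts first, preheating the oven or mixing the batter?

Proofing ends at 08:19 + 250 min = 12:29.
Preheating the oven ends at 12:29 + 79 min = 13:48.
Preheating the oven starts at 13:48 − 79 min = 12:29.
Preheating the oven starts at 12:29 and mixing the batter starts at 08:19, so mixing the batter is first.

mixing the batter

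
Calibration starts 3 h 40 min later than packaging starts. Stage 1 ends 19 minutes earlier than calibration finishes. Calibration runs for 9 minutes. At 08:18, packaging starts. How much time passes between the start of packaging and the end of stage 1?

Calibration starts at 08:18 + 220 min = 11:58.
Calibration ends at 11:58 + 9 min = 12:07.
Stage 1 ends at 12:07 − 19 min = 11:48.
From 08:18 to 11:48 is 3 h 30 min.

3 h 30 min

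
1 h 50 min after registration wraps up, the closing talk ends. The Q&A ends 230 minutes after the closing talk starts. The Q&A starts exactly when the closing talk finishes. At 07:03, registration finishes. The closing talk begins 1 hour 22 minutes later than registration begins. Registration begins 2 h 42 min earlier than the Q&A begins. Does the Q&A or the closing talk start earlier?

The closing talk ends at 07:03 + 110 min = 08:53.
So the Q&A starts at 08:53.
Registration starts at 08:53 − 162 min = 06:11.
The closing talk starts at 06:11 + 82 min = 07:33.
The Q&A starts at 08:53 and the closing talk starts at 07:33, so the closing talk is first.

the closing talk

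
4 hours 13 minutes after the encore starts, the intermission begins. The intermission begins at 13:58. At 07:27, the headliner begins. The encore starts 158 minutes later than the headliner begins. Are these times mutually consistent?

The encore starts at 07:27 + 158 min = 10:05.
The intermission starts at 10:05 + 253 min = 14:18.
But the intermission is also said to start at 13:58 — a 20-minute conflict.

No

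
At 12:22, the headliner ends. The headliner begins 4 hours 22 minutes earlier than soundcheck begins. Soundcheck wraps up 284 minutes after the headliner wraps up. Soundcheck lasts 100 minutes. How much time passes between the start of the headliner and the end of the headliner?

Soundcheck ends at 12:22 + 284 min = 17:06.
Soundcheck starts at 17:06 − 100 min = 15:26.
The headliner starts at 15:26 − 262 min = 11:04.
From 11:04 to 12:22 is 1 hour 18 minutes.

1 hour 18 minutes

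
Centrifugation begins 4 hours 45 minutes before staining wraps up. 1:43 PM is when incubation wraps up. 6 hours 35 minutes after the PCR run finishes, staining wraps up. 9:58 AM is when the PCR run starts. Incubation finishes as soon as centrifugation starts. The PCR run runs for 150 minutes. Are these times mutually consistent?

No

The PCR run ends at 9:58 AM + 150 min = 12:28 PM.
Staining ends at 12:28 PM + 395 min = 7:03 PM.
Centrifugation starts at 7:03 PM − 285 min = 2:18 PM.
So incubation ends at 2:18 PM.
But incubation is also said to end at 1:43 PM — a 35-minute conflict.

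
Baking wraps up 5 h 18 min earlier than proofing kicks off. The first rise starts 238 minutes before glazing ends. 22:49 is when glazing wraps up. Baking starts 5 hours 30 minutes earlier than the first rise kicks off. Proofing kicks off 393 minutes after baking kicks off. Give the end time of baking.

The first rise starts at 22:49 − 238 min = 18:51.
Baking starts at 18:51 − 330 min = 13:21.
Proofing starts at 13:21 + 393 min = 19:54.
Baking ends at 19:54 − 318 min = 14:36.

14:36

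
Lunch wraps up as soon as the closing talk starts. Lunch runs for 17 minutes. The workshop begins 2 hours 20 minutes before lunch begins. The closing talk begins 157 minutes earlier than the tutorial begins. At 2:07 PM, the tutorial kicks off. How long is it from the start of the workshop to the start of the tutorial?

5 h 14 min

The closing talk starts at 2:07 PM − 157 min = 11:30 AM.
So lunch ends at 11:30 AM.
Lunch starts at 11:30 AM − 17 min = 11:13 AM.
The workshop starts at 11:13 AM − 140 min = 8:53 AM.
From 8:53 AM to 2:07 PM is 5 h 14 min.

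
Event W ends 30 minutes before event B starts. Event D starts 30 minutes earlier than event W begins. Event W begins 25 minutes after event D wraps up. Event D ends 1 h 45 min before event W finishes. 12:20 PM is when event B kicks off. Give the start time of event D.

10:00 AM

Event W ends at 12:20 PM − 30 min = 11:50 AM.
Event D ends at 11:50 AM − 105 min = 10:05 AM.
Event W starts at 10:05 AM + 25 min = 10:30 AM.
Event D starts at 10:30 AM − 30 min = 10:00 AM.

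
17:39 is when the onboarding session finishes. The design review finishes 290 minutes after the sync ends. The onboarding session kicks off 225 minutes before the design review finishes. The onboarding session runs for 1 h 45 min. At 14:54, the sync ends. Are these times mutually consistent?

The design review ends at 14:54 + 290 min = 19:44.
The onboarding session starts at 19:44 − 225 min = 15:59.
The onboarding session ends at 15:59 + 105 min = 17:44.
But the onboarding session is also said to end at 17:39 — a 5-minute conflict.

No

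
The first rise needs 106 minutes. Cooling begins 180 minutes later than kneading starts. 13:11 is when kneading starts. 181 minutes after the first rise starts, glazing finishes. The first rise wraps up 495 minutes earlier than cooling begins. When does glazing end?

Cooling starts at 13:11 + 180 min = 16:11.
The first rise ends at 16:11 − 495 min = 07:56.
The first rise starts at 07:56 − 106 min = 06:10.
Glazing ends at 06:10 + 181 min = 09:11.

09:11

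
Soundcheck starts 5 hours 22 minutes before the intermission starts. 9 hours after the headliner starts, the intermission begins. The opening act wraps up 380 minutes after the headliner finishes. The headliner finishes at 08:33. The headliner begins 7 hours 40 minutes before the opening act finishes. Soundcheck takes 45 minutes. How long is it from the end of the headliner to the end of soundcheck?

The opening act ends at 08:33 + 380 min = 14:53.
The headliner starts at 14:53 − 460 min = 07:13.
The intermission starts at 07:13 + 540 min = 16:13.
Soundcheck starts at 16:13 − 322 min = 10:51.
Soundcheck ends at 10:51 + 45 min = 11:36.
From 08:33 to 11:36 is 3 h 3 min.

3 h 3 min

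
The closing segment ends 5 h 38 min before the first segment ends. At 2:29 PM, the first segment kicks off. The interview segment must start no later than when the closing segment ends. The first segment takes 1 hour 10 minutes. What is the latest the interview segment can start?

10:01 AM

The first segment ends at 2:29 PM + 70 min = 3:39 PM.
The closing segment ends at 3:39 PM − 338 min = 10:01 AM.
The interview segment is bounded by the closing segment, so the latest it can start is 10:01 AM.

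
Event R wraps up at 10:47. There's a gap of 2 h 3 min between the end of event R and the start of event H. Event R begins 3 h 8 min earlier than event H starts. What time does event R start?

09:42

Event H starts at 10:47 + 123 min = 12:50.
Event R starts at 12:50 − 188 min = 09:42.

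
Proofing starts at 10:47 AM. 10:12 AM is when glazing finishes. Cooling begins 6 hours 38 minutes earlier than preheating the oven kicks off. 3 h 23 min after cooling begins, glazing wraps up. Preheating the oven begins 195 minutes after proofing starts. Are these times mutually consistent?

Preheating the oven starts at 10:47 AM + 195 min = 2:02 PM.
Cooling starts at 2:02 PM − 398 min = 7:24 AM.
Glazing ends at 7:24 AM + 203 min = 10:47 AM.
But glazing is also said to end at 10:12 AM — a 35-minute conflict.

No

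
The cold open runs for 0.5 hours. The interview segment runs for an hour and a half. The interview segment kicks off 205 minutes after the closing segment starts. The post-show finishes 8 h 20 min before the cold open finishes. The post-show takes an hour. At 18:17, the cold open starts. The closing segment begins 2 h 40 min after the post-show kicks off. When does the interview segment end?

The cold open ends at 18:17 + 30 min = 18:47.
The post-show ends at 18:47 − 500 min = 10:27.
The post-show starts at 10:27 − 60 min = 09:27.
The closing segment starts at 09:27 + 160 min = 12:07.
The interview segment starts at 12:07 + 205 min = 15:32.
The interview segment ends at 15:32 + 90 min = 17:02.

17:02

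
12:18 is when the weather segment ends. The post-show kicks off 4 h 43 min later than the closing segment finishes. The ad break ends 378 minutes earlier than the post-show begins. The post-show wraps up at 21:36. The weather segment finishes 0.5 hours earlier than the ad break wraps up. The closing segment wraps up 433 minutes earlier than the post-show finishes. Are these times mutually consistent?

The closing segment ends at 21:36 − 433 min = 14:23.
The post-show starts at 14:23 + 283 min = 19:06.
The ad break ends at 19:06 − 378 min = 12:48.
The weather segment ends at 12:48 − 30 min = 12:18.
That matches the stated 12:18, so the schedule is consistent.

Yes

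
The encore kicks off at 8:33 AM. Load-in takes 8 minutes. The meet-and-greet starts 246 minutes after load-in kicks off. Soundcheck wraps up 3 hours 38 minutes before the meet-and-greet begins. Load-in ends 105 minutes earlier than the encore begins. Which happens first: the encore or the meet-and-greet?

the encore

Load-in ends at 8:33 AM − 105 min = 6:48 AM.
Load-in starts at 6:48 AM − 8 min = 6:40 AM.
The meet-and-greet starts at 6:40 AM + 246 min = 10:46 AM.
The encore starts at 8:33 AM and the meet-and-greet starts at 10:46 AM, so the encore is first.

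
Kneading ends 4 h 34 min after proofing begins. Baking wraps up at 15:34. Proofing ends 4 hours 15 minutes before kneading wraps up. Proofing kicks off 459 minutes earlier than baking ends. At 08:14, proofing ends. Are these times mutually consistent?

Proofing starts at 15:34 − 459 min = 07:55.
Kneading ends at 07:55 + 274 min = 12:29.
Proofing ends at 12:29 − 255 min = 08:14.
That matches the stated 08:14, so the schedule is consistent.

Yes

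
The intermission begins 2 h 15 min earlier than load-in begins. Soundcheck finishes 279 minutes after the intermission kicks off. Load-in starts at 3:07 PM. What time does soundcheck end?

5:31 PM

The intermission starts at 3:07 PM − 135 min = 12:52 PM.
Soundcheck ends at 12:52 PM + 279 min = 5:31 PM.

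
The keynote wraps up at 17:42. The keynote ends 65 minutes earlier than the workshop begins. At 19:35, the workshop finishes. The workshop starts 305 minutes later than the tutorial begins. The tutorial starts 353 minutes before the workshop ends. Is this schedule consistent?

Yes

The tutorial starts at 19:35 − 353 min = 13:42.
The workshop starts at 13:42 + 305 min = 18:47.
The keynote ends at 18:47 − 65 min = 17:42.
That matches the stated 17:42, so the schedule is consistent.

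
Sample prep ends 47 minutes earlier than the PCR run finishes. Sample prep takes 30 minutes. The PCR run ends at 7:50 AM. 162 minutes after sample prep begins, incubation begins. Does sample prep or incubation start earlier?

Sample prep ends at 7:50 AM − 47 min = 7:03 AM.
Sample prep starts at 7:03 AM − 30 min = 6:33 AM.
Incubation starts at 6:33 AM + 162 min = 9:15 AM.
Sample prep starts at 6:33 AM and incubation starts at 9:15 AM, so sample prep is first.

sample prep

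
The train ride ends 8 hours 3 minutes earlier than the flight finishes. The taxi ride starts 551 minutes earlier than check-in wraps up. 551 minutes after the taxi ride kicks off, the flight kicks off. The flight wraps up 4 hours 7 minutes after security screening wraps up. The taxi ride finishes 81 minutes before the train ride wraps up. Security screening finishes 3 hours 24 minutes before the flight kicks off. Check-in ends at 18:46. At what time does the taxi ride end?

10:05

The taxi ride starts at 18:46 − 551 min = 09:35.
The flight starts at 09:35 + 551 min = 18:46.
Security screening ends at 18:46 − 204 min = 15:22.
The flight ends at 15:22 + 247 min = 19:29.
The train ride ends at 19:29 − 483 min = 11:26.
The taxi ride ends at 11:26 − 81 min = 10:05.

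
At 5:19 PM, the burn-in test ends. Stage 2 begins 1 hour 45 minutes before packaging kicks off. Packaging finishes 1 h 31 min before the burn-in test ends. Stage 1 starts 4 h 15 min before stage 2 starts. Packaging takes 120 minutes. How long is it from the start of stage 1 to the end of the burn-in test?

9 h 31 min

Packaging ends at 5:19 PM − 91 min = 3:48 PM.
Packaging starts at 3:48 PM − 120 min = 1:48 PM.
Stage 2 starts at 1:48 PM − 105 min = 12:03 PM.
Stage 1 starts at 12:03 PM − 255 min = 7:48 AM.
From 7:48 AM to 5:19 PM is 9 h 31 min.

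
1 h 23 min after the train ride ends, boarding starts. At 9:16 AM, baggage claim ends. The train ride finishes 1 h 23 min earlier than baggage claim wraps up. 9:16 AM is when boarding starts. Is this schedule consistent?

Yes

The train ride ends at 9:16 AM − 83 min = 7:53 AM.
Boarding starts at 7:53 AM + 83 min = 9:16 AM.
That matches the stated 9:16 AM, so the schedule is consistent.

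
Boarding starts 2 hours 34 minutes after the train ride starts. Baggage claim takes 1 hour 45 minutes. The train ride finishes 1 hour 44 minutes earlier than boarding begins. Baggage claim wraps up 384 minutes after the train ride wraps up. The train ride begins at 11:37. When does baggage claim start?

17:06

Boarding starts at 11:37 + 154 min = 14:11.
The train ride ends at 14:11 − 104 min = 12:27.
Baggage claim ends at 12:27 + 384 min = 18:51.
Baggage claim starts at 18:51 − 105 min = 17:06.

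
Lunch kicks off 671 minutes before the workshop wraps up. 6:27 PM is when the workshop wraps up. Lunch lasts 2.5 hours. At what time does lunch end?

9:46 AM

Lunch starts at 6:27 PM − 671 min = 7:16 AM.
Lunch ends at 7:16 AM + 150 min = 9:46 AM.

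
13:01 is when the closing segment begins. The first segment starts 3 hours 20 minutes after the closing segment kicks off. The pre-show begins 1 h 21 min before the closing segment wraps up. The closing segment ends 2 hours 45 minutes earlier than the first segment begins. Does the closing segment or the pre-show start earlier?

The first segment starts at 13:01 + 200 min = 16:21.
The closing segment ends at 16:21 − 165 min = 13:36.
The pre-show starts at 13:36 − 81 min = 12:15.
The closing segment starts at 13:01 and the pre-show starts at 12:15, so the pre-show is first.

the pre-show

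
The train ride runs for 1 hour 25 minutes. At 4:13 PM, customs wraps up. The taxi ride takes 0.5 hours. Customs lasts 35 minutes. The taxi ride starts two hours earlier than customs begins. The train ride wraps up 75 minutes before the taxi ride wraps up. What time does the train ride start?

11:28 AM

Customs starts at 4:13 PM − 35 min = 3:38 PM.
The taxi ride starts at 3:38 PM − 120 min = 1:38 PM.
The taxi ride ends at 1:38 PM + 30 min = 2:08 PM.
The train ride ends at 2:08 PM − 75 min = 12:53 PM.
The train ride starts at 12:53 PM − 85 min = 11:28 AM.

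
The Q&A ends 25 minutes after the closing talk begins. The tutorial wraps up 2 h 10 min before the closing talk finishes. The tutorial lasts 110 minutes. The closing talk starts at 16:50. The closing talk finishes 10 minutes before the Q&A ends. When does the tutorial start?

The Q&A ends at 16:50 + 25 min = 17:15.
The closing talk ends at 17:15 − 10 min = 17:05.
The tutorial ends at 17:05 − 130 min = 14:55.
The tutorial starts at 14:55 − 110 min = 13:05.

13:05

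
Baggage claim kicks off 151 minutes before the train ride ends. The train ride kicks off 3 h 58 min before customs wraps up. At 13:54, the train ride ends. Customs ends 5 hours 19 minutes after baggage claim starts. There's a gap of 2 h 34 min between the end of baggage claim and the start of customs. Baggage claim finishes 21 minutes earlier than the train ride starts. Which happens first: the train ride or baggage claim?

baggage claim

Baggage claim starts at 13:54 − 151 min = 11:23.
Customs ends at 11:23 + 319 min = 16:42.
The train ride starts at 16:42 − 238 min = 12:44.
The train ride starts at 12:44 and baggage claim starts at 11:23, so baggage claim is first.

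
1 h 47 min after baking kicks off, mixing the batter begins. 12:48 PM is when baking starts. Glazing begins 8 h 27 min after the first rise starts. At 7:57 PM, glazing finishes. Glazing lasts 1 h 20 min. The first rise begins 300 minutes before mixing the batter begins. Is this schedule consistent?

Mixing the batter starts at 12:48 PM + 107 min = 2:35 PM.
The first rise starts at 2:35 PM − 300 min = 9:35 AM.
Glazing starts at 9:35 AM + 507 min = 6:02 PM.
Glazing ends at 6:02 PM + 80 min = 7:22 PM.
But glazing is also said to end at 7:57 PM — a 35-minute conflict.

No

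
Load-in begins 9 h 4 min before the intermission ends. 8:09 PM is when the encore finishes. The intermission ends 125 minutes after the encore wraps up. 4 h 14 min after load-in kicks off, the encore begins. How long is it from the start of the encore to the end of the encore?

165 minutes

The intermission ends at 8:09 PM + 125 min = 10:14 PM.
Load-in starts at 10:14 PM − 544 min = 1:10 PM.
The encore starts at 1:10 PM + 254 min = 5:24 PM.
From 5:24 PM to 8:09 PM is 165 minutes.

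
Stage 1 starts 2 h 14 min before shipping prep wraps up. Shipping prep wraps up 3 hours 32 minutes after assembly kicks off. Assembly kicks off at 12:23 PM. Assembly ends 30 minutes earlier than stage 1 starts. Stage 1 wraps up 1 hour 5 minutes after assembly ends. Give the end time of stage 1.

2:16 PM

Shipping prep ends at 12:23 PM + 212 min = 3:55 PM.
Stage 1 starts at 3:55 PM − 134 min = 1:41 PM.
Assembly ends at 1:41 PM − 30 min = 1:11 PM.
Stage 1 ends at 1:11 PM + 65 min = 2:16 PM.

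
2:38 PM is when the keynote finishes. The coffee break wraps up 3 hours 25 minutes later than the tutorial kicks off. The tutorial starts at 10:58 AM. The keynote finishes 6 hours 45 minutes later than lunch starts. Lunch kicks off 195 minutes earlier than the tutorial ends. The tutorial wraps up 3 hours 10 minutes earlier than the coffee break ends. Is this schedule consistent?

The coffee break ends at 10:58 AM + 205 min = 2:23 PM.
The tutorial ends at 2:23 PM − 190 min = 11:13 AM.
Lunch starts at 11:13 AM − 195 min = 7:58 AM.
The keynote ends at 7:58 AM + 405 min = 2:43 PM.
But the keynote is also said to end at 2:38 PM — a 5-minute conflict.

No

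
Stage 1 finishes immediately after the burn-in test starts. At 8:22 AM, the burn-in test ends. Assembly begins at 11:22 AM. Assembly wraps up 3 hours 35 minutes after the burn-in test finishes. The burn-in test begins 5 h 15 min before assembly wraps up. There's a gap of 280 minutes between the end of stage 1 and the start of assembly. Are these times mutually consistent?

Assembly ends at 8:22 AM + 215 min = 11:57 AM.
The burn-in test starts at 11:57 AM − 315 min = 6:42 AM.
So stage 1 ends at 6:42 AM.
Assembly starts at 6:42 AM + 280 min = 11:22 AM.
That matches the stated 11:22 AM, so the schedule is consistent.

Yes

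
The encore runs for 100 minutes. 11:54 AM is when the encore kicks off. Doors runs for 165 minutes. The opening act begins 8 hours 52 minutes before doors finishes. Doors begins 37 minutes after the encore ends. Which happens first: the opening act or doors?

the opening act

The encore ends at 11:54 AM + 100 min = 1:34 PM.
Doors starts at 1:34 PM + 37 min = 2:11 PM.
Doors ends at 2:11 PM + 165 min = 4:56 PM.
The opening act starts at 4:56 PM − 532 min = 8:04 AM.
The opening act starts at 8:04 AM and doors starts at 2:11 PM, so the opening act is first.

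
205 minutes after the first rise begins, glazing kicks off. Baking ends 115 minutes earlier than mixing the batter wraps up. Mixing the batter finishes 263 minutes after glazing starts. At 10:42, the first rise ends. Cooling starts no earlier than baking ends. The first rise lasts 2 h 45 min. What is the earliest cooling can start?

13:50

The first rise starts at 10:42 − 165 min = 07:57.
Glazing starts at 07:57 + 205 min = 11:22.
Mixing the batter ends at 11:22 + 263 min = 15:45.
Baking ends at 15:45 − 115 min = 13:50.
Cooling is bounded by baking, so the earliest it can start is 13:50.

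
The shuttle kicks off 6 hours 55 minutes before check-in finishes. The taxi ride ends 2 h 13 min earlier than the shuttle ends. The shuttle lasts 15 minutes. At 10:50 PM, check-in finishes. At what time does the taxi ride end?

The shuttle starts at 10:50 PM − 415 min = 3:55 PM.
The shuttle ends at 3:55 PM + 15 min = 4:10 PM.
The taxi ride ends at 4:10 PM − 133 min = 1:57 PM.

1:57 PM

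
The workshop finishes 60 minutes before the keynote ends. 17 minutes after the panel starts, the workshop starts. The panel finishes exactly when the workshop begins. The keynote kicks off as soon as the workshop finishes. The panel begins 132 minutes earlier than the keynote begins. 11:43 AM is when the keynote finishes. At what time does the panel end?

The workshop ends at 11:43 AM − 60 min = 10:43 AM.
So the keynote starts at 10:43 AM.
The panel starts at 10:43 AM − 132 min = 8:31 AM.
The workshop starts at 8:31 AM + 17 min = 8:48 AM.
So the panel ends at 8:48 AM.

8:48 AM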